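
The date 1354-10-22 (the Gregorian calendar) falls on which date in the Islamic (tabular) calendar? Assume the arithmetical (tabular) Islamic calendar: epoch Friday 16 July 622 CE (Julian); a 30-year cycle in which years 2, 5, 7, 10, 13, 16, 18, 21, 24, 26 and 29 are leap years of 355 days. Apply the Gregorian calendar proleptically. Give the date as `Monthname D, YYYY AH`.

Both dates share Julian Day Number 2215893; in the tabular Islamic calendar that is 26 Ramadan 755 AH.

Ramadan 26, 755 AH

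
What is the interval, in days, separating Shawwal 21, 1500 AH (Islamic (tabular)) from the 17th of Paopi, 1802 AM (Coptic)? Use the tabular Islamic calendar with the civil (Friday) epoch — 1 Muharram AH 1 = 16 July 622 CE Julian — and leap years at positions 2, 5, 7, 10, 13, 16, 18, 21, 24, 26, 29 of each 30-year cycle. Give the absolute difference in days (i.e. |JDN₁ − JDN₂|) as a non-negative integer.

2969

JDN of the first date = 2479922.
JDN of the second date = 2482891.
|2482891 − 2479922| = 2969.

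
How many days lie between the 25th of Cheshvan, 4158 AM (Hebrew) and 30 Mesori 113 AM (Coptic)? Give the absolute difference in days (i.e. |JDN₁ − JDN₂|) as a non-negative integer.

JDN of the first date = 1866369.
JDN of the second date = 1866297.
|1866297 − 1866369| = 72.

72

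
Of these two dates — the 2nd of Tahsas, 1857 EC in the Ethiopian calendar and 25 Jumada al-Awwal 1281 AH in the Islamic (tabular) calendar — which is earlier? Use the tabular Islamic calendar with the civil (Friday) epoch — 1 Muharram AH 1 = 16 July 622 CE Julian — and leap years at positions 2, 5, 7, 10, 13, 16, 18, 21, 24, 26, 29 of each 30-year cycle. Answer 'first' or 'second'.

second

First date → JDN 2402216; second date → JDN 2402171.
JDN 2402171 < JDN 2402216, so the second date is earlier.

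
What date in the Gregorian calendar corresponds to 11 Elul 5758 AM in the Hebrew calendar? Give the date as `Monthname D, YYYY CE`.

September 2, 1998 CE

Both dates share Julian Day Number 2451059; in the Gregorian calendar that is 2 September 1998 CE.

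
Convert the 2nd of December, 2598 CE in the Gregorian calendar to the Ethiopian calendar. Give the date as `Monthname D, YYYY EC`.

Julian Day Number of the source date = 2670296.
Converting JDN 2670296 to the Ethiopian calendar gives 19 Hidar 2591 EC.

Hidar 19, 2591 EC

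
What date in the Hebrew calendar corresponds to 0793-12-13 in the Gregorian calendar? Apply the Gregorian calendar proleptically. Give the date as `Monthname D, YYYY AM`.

Kislev 30, 4554 AM

Both dates share Julian Day Number 2011044; in the Hebrew calendar that is 30 Kislev 4554 AM.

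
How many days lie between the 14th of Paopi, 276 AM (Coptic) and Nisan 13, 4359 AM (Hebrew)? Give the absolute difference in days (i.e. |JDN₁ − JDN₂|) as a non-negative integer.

First date → JDN 1925517; second date → JDN 1939946.
The interval is |1925517 − 1939946| = 14429 days.

14429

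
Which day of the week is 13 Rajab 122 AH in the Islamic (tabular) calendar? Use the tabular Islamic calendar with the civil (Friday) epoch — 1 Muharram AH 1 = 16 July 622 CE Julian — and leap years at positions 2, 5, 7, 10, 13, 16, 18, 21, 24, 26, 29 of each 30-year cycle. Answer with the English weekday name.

Monday

This is JDN 1991507 (17 June 740 Gregorian).
Since JDN mod 7 = 0 (0 = Monday), the day is Monday.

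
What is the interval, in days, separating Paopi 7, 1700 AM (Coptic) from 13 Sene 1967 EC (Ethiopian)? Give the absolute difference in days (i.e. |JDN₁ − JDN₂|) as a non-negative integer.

3042

First date → JDN 2445626; second date → JDN 2442584.
The interval is |2445626 − 2442584| = 3042 days.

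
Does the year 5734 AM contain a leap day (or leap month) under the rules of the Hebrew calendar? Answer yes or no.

Hebrew year 5734 is year 15 of its 19-year Metonic cycle; leap years are at positions 3, 6, 8, 11, 14, 17, 19, so it is a common year (12 months).

no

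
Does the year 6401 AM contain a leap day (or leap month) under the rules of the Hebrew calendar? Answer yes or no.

yes

Hebrew year 6401 is year 17 of its 19-year Metonic cycle; leap years are at positions 3, 6, 8, 11, 14, 17, 19, so it is a leap year (13 months).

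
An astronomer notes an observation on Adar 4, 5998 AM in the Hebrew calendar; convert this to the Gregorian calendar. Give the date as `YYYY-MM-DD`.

2238-02-19

Both dates share Julian Day Number 2538522; in the Gregorian calendar that is 19 February 2238 CE.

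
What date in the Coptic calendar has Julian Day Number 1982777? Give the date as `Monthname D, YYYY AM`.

Epip 25, 432 AM

The proleptic Gregorian equivalent of JDN 1982777 is 23 July 716.
In the Coptic calendar that day is Epip 25, 432 AM.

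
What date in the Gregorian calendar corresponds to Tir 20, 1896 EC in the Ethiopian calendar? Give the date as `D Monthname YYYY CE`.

29 January 1904 CE

Julian Day Number of the source date = 2416509.
Converting JDN 2416509 to the Gregorian calendar gives 29 January 1904 CE.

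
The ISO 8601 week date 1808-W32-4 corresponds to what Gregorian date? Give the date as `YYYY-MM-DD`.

ISO week 1 of 1808 is the week containing the first Thursday of 1808.
Week 32, day 4 (Thursday) lands on 1808-08-11.

1808-08-11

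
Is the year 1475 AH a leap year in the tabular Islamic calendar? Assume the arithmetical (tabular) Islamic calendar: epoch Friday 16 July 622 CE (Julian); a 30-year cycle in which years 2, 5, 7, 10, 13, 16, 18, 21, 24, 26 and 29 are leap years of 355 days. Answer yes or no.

yes

Year 1475 AH is year 5 of its 30-year cycle; leap positions are 2, 5, 7, 10, 13, 16, 18, 21, 24, 26, 29, so it is a leap year (355 days).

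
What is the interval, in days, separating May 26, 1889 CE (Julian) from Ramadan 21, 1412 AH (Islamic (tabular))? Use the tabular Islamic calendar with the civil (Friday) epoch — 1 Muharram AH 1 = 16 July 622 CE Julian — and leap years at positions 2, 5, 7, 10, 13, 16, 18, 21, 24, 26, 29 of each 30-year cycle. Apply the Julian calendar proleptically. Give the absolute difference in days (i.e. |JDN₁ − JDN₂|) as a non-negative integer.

37546

First date → JDN 2411161; second date → JDN 2448707.
The interval is |2411161 − 2448707| = 37546 days.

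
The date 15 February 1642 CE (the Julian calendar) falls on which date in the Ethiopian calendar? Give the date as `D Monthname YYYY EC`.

The source date corresponds to 25 February 1642 in the Gregorian calendar (JDN 2320844).
That day falls on 21 Yekatit 1634 EC in the Ethiopian calendar.

21 Yekatit 1634 EC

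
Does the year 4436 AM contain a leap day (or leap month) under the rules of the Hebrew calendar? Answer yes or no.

Hebrew year 4436 is year 9 of its 19-year Metonic cycle; leap years are at positions 3, 6, 8, 11, 14, 17, 19, so it is a common year (12 months).

no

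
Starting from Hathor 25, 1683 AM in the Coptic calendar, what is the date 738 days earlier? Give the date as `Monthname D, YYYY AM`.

Hathor 17, 1681 AM

The starting date is JDN 2439464; 2439464 − 738 = 2438726.
JDN 2438726 corresponds to Hathor 17, 1681 AM.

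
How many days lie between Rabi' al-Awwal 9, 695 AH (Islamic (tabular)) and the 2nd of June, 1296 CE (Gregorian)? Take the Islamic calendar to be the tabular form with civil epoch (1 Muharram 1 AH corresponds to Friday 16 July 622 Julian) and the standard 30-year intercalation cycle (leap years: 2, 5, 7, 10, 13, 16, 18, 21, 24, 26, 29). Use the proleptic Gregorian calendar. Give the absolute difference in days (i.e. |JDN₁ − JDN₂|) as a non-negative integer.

First date → JDN 2194437; second date → JDN 2194568.
The interval is |2194437 − 2194568| = 131 days.

131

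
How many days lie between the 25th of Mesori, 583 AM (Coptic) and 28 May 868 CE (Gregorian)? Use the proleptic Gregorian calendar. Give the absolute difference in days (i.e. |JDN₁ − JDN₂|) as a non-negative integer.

280

First date → JDN 2037959; second date → JDN 2038239.
The interval is |2037959 − 2038239| = 280 days.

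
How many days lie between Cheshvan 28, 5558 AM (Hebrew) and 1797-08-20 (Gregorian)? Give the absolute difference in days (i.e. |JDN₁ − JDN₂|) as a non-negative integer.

First date → JDN 2377722; second date → JDN 2377633.
The interval is |2377722 − 2377633| = 89 days.

89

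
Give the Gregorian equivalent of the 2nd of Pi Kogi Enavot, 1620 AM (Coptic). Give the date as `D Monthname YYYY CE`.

7 September 1904 CE

Julian Day Number of the source date = 2416731.
Converting JDN 2416731 to the Gregorian calendar gives 7 September 1904 CE.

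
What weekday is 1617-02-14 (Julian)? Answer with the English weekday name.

This is JDN 2311712 (24 February 1617 Gregorian).
2311712 ≡ 4 (mod 7); counting from Monday = 0 gives Friday.

Friday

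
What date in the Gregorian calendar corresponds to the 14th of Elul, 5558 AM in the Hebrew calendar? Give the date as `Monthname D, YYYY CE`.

Julian Day Number of the source date = 2378004.
Converting JDN 2378004 to the Gregorian calendar gives 26 August 1798 CE.

August 26, 1798 CE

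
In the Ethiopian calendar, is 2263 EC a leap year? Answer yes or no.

yes

2263 mod 4 = 3; in the Ethiopian calendar a year is leap when year mod 4 = 3, so it is a leap year.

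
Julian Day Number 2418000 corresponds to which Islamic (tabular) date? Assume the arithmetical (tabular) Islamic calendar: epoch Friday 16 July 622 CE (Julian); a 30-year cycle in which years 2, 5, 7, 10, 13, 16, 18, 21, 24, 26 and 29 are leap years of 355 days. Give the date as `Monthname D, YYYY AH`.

JDN 2418000 is 28 February 1908 in the Gregorian calendar.
In the tabular Islamic calendar that day is Muharram 25, 1326 AH.

Muharram 25, 1326 AH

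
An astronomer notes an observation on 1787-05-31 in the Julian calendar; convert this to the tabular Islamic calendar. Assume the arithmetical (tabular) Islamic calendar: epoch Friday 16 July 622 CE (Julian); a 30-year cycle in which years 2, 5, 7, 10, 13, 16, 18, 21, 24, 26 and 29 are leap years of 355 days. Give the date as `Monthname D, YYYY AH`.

Sha'ban 24, 1201 AH

Julian Day Number of the source date = 2373910.
Converting JDN 2373910 to the tabular Islamic calendar gives 24 Sha'ban 1201 AH.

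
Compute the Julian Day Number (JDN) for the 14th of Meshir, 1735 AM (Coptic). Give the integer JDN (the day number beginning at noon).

Equivalently 21 February 2019 (Gregorian).
JDN 2400001 is 17 November 1858 CE (Gregorian), MJD 0; the target day is +58535 days from there, so JDN = 2458536.

2458536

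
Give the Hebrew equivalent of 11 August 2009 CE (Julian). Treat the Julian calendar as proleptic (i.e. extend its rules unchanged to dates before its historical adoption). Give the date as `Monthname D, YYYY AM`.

Julian Day Number of the source date = 2455068.
Converting JDN 2455068 to the Hebrew calendar gives 4 Elul 5769 AM.

Elul 4, 5769 AM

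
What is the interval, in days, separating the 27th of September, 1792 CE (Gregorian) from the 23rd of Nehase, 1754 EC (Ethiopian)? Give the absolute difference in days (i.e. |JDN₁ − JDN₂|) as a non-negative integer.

10989

First date → JDN 2375845; second date → JDN 2364856.
The interval is |2375845 − 2364856| = 10989 days.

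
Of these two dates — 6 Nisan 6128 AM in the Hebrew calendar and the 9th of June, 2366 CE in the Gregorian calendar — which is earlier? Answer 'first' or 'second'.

second

The two dates have Julian Day Numbers 2586039 and 2585383 respectively.
Since 2585383 < 2586039, the second date comes first.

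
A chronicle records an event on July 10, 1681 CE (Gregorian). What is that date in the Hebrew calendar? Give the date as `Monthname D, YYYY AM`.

Both dates share Julian Day Number 2335224; in the Hebrew calendar that is 24 Tammuz 5441 AM.

Tammuz 24, 5441 AM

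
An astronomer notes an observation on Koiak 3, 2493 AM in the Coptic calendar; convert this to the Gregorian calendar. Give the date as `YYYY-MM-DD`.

Julian Day Number of the source date = 2735325.
Converting JDN 2735325 to the Gregorian calendar gives 18 December 2776 CE.

2776-12-18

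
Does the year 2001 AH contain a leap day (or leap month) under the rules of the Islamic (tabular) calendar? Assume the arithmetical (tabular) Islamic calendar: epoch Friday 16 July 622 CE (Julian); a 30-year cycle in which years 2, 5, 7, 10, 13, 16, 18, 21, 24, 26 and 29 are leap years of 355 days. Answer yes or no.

Year 2001 AH is year 21 of its 30-year cycle; leap positions are 2, 5, 7, 10, 13, 16, 18, 21, 24, 26, 29, so it is a leap year (355 days).

yes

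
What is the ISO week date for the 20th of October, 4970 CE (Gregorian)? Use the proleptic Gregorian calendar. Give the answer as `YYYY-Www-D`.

The weekday is Saturday (ISO weekday 6).
That Saturday belongs to ISO week 42 of ISO year 4970.

4970-W42-6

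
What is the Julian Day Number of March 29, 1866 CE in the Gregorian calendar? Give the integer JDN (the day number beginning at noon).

2402690

JDN 2400001 is 17 November 1858 CE (Gregorian), MJD 0; the target day is +2689 days from there, so JDN = 2402690.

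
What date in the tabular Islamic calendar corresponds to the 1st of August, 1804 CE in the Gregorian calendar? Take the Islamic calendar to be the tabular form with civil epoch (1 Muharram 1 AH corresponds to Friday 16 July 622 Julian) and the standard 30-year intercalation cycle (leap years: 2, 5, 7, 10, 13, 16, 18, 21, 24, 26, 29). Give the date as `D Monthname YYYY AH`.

Both dates share Julian Day Number 2380170; in the tabular Islamic calendar that is 23 Rabi' al-Thani 1219 AH.

23 Rabi' al-Thani 1219 AH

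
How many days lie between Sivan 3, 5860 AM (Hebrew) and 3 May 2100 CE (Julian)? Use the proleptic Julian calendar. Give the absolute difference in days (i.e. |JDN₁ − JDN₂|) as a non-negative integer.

24

JDN of the first date = 2488230.
JDN of the second date = 2488206.
|2488206 − 2488230| = 24.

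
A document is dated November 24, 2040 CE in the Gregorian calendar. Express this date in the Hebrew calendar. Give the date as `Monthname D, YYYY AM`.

Kislev 19, 5801 AM

Both dates share Julian Day Number 2466483; in the Hebrew calendar that is 19 Kislev 5801 AM.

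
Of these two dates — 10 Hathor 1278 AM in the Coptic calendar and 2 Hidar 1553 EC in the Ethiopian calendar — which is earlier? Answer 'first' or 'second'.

second

First date → JDN 2291523; second date → JDN 2291150.
JDN 2291150 < JDN 2291523, so the second date is earlier.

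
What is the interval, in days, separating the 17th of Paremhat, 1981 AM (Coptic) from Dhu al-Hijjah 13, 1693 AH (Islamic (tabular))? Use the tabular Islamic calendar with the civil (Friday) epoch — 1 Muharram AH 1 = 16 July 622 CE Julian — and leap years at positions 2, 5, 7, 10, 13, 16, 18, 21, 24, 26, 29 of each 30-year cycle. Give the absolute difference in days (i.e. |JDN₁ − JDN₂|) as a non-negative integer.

First date → JDN 2548421; second date → JDN 2548365.
The interval is |2548421 − 2548365| = 56 days.

56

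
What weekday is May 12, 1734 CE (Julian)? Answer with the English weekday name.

In the Gregorian calendar this is 23 May 1734 (JDN 2354533).
Since JDN mod 7 = 6 (0 = Monday), the day is Sunday.

Sunday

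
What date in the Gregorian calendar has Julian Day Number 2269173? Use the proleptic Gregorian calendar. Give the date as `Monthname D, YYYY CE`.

JDN 2451545 is 1 Jan 2000; 2269173 is −182372 days from there.

September 7, 1500 CE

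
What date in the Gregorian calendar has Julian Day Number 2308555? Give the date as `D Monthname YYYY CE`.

JDN 2451545 is 1 Jan 2000; 2308555 is −142990 days from there.

4 July 1608 CE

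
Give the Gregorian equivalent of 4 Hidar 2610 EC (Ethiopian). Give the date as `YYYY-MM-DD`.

2617-11-18

Both dates share Julian Day Number 2677221; in the Gregorian calendar that is 18 November 2617 CE.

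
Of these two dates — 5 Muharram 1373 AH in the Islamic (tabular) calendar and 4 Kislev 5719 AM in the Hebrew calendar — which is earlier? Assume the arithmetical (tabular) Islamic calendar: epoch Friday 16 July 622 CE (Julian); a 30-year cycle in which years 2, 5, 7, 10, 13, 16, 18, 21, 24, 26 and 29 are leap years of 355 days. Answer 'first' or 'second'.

first

The two dates have Julian Day Numbers 2434635 and 2436524 respectively.
Since 2434635 < 2436524, the first date comes first.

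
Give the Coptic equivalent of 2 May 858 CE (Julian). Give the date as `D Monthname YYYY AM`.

The source date corresponds to 6 May 858 in the proleptic Gregorian calendar (JDN 2034564).
That day falls on 7 Pashons 574 AM in the Coptic calendar.

7 Pashons 574 AM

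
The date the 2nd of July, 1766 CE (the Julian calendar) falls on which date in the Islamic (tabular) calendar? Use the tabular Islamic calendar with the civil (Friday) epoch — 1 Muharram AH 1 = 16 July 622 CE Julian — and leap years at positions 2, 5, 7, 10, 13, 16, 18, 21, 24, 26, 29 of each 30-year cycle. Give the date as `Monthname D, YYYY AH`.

The source date corresponds to 13 July 1766 in the Gregorian calendar (JDN 2366272).
That day falls on 5 Safar 1180 AH in the tabular Islamic calendar.

Safar 5, 1180 AH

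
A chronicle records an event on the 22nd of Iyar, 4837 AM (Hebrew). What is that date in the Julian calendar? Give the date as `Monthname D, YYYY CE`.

The source date corresponds to 24 May 1077 in the proleptic Gregorian calendar (JDN 2114570).
That day falls on 18 May 1077 CE in the Julian calendar.

May 18, 1077 CE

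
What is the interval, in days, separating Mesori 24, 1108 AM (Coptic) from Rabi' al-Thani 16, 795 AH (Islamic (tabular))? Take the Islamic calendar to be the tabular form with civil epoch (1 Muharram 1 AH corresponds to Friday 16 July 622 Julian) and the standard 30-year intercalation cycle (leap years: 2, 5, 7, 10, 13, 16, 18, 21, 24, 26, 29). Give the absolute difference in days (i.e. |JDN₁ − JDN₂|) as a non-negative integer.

First date → JDN 2229715; second date → JDN 2229911.
The interval is |2229715 − 2229911| = 196 days.

196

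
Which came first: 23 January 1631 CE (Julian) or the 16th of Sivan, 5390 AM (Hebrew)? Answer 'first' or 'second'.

second

First date → JDN 2316803; second date → JDN 2316552.
JDN 2316552 < JDN 2316803, so the second date is earlier.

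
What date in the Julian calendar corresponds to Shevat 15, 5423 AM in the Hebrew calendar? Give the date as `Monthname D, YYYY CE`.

Both dates share Julian Day Number 2328481; in the Julian calendar that is 13 January 1663 CE.

January 13, 1663 CE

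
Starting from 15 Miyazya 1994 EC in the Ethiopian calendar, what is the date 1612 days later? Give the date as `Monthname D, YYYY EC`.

Meskerem 11, 1999 EC

The starting date is JDN 2452388; 2452388 + 1612 = 2454000.
JDN 2454000 corresponds to Meskerem 11, 1999 EC.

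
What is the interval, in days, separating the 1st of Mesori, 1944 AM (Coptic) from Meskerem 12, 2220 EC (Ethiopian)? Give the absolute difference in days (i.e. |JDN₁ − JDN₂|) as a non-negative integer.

319

First date → JDN 2535041; second date → JDN 2534722.
The interval is |2535041 − 2534722| = 319 days.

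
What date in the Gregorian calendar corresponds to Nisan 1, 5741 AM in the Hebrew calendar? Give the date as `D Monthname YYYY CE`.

Both dates share Julian Day Number 2444700; in the Gregorian calendar that is 5 April 1981 CE.

5 April 1981 CE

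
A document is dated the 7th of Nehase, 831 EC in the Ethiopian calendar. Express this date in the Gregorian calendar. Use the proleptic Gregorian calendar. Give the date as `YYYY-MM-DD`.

0839-08-04

Both dates share Julian Day Number 2027714; in the Gregorian calendar that is 4 August 839 CE.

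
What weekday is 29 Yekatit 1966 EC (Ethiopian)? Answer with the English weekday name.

In the Gregorian calendar this is 8 March 1974 (JDN 2442115).
JDN 2442115 mod 7 = 4, and JDN 0 was a Monday, so this is a Friday.

Friday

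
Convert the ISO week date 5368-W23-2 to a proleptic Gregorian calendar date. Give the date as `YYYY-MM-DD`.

5368-06-07

ISO week 1 of 5368 is the week containing the first Thursday of 5368.
Week 23, day 2 (Tuesday) lands on 5368-06-07.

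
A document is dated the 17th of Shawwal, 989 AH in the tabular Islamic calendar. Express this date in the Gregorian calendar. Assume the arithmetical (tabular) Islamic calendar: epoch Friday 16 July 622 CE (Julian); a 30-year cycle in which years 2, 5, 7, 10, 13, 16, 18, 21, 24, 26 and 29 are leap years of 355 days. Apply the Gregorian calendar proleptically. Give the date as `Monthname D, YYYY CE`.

Julian Day Number of the source date = 2298836.
Converting JDN 2298836 to the Gregorian calendar gives 24 November 1581 CE.

November 24, 1581 CE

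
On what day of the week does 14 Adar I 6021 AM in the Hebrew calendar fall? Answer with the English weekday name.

This is JDN 2546919 (15 February 2261 Gregorian).
2546919 ≡ 4 (mod 7); counting from Monday = 0 gives Friday.

Friday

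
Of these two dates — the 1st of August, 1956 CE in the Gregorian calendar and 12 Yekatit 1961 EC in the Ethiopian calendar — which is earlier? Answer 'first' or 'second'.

Converting both to JDN: 2435687 vs 2440272; the smaller is the first.

first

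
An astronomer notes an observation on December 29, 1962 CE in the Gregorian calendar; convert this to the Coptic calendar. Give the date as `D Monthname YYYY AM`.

20 Koiak 1679 AM

Julian Day Number of the source date = 2438028.
Converting JDN 2438028 to the Coptic calendar gives 20 Koiak 1679 AM.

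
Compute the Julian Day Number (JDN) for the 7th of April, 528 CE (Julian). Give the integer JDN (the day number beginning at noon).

Equivalently 9 April 528 (proleptic Gregorian).
JDN 2299161 is 15 October 1582 CE (Gregorian); the target day is −385154 days from there, so JDN = 1914007.

1914007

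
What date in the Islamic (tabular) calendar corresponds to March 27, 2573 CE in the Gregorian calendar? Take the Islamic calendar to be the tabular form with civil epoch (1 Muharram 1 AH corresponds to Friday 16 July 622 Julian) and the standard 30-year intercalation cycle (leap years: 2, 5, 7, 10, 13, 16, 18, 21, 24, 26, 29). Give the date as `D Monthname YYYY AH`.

22 Rajab 2011 AH

Julian Day Number of the source date = 2660915.
Converting JDN 2660915 to the tabular Islamic calendar gives 22 Rajab 2011 AH.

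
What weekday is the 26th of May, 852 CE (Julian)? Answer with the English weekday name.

Equivalently 30 May 852 Gregorian, JDN 2032397.
JDN 2032397 mod 7 = 3, and JDN 0 was a Monday, so this is a Thursday.

Thursday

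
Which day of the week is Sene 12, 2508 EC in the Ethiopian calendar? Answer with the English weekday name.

This is JDN 2640184 (23 June 2516 Gregorian).
Since JDN mod 7 = 1 (0 = Monday), the day is Tuesday.

Tuesday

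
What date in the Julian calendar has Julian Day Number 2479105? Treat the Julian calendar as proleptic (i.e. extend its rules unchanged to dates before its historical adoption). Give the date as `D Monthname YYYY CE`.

The Gregorian equivalent of JDN 2479105 is 16 June 2075.
In the Julian calendar that day is 3 June 2075 CE.

3 June 2075 CE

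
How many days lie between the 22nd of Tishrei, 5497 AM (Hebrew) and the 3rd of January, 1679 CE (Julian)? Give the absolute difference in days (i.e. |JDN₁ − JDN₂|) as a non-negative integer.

First date → JDN 2355391; second date → JDN 2334315.
The interval is |2355391 − 2334315| = 21076 days.

21076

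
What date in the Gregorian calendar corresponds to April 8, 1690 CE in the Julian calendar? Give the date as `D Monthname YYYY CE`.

At this point the Julian calendar is 10 days behind the Gregorian.
8 April 1690 Julian + 10 days → 18 April 1690 Gregorian.

18 April 1690 CE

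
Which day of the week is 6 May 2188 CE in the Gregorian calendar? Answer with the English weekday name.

JDN 2520337 mod 7 = 1, and JDN 0 was a Monday, so this is a Tuesday.

Tuesday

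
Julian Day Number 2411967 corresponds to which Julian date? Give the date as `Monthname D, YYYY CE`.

August 10, 1891 CE

JDN 2411967 is 22 August 1891 in the Gregorian calendar.
In the Julian calendar that day is August 10, 1891 CE.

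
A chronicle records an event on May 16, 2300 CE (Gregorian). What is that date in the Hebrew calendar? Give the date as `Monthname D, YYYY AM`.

Julian Day Number of the source date = 2561253.
Converting JDN 2561253 to the Hebrew calendar gives 26 Iyar 6060 AM.

Iyar 26, 6060 AM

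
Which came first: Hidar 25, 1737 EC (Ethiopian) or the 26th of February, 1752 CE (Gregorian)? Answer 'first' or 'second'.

first

First date → JDN 2358379; second date → JDN 2361021.
JDN 2358379 < JDN 2361021, so the first date is earlier.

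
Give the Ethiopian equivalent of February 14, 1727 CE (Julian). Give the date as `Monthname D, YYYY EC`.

Both dates share Julian Day Number 2351889; in the Ethiopian calendar that is 20 Yekatit 1719 EC.

Yekatit 20, 1719 EC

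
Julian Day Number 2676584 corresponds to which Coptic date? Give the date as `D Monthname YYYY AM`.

7 Meshir 2332 AM

The Gregorian equivalent of JDN 2676584 is 20 February 2616.
In the Coptic calendar that day is 7 Meshir 2332 AM.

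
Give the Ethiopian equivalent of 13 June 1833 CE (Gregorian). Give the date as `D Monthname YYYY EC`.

7 Sene 1825 EC

Both dates share Julian Day Number 2390713; in the Ethiopian calendar that is 7 Sene 1825 EC.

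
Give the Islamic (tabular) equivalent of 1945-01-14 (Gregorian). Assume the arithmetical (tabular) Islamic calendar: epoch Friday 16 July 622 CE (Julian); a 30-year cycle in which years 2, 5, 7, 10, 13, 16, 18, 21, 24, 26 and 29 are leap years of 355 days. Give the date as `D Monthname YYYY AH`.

Julian Day Number of the source date = 2431470.
Converting JDN 2431470 to the tabular Islamic calendar gives 29 Muharram 1364 AH.

29 Muharram 1364 AH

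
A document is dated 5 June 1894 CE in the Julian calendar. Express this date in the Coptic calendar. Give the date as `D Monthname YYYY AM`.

11 Paoni 1610 AM

Julian Day Number of the source date = 2412997.
Converting JDN 2412997 to the Coptic calendar gives 11 Paoni 1610 AM.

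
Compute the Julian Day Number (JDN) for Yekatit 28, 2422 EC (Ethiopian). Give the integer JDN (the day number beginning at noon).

2608668

Equivalently 10 March 2430 (Gregorian).
JDN 2299161 is 15 October 1582 CE (Gregorian); the target day is +309507 days from there, so JDN = 2608668.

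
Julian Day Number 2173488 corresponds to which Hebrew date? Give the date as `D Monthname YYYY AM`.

The proleptic Gregorian equivalent of JDN 2173488 is 15 September 1238.
In the Hebrew calendar that day is 27 Elul 4998 AM.

27 Elul 4998 AM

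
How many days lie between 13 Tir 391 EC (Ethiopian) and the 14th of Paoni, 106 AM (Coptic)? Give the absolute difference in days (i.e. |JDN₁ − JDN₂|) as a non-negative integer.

3136

JDN of the first date = 1866800.
JDN of the second date = 1863664.
|1863664 − 1866800| = 3136.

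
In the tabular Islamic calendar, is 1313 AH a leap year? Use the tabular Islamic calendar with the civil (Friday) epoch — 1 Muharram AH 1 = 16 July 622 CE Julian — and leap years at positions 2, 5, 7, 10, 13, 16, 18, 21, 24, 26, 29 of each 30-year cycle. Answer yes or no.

no

Year 1313 AH is year 23 of its 30-year cycle; leap positions are 2, 5, 7, 10, 13, 16, 18, 21, 24, 26, 29, so it is a common year (354 days).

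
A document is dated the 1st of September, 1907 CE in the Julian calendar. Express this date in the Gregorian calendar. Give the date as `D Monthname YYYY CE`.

The Julian–Gregorian offset here is 13 days (Julian trailing).
1 September 1907 Julian + 13 days → 14 September 1907 Gregorian.

14 September 1907 CE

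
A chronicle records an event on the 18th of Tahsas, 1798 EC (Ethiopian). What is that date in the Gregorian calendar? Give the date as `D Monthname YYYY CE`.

Both dates share Julian Day Number 2380682; in the Gregorian calendar that is 26 December 1805 CE.

26 December 1805 CE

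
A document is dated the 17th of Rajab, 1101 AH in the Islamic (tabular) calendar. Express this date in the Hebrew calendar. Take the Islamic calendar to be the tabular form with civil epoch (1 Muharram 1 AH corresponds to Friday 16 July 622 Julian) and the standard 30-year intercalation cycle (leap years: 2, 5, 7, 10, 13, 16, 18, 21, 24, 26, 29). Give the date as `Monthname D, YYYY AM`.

Both dates share Julian Day Number 2338436; in the Hebrew calendar that is 17 Iyar 5450 AM.

Iyar 17, 5450 AM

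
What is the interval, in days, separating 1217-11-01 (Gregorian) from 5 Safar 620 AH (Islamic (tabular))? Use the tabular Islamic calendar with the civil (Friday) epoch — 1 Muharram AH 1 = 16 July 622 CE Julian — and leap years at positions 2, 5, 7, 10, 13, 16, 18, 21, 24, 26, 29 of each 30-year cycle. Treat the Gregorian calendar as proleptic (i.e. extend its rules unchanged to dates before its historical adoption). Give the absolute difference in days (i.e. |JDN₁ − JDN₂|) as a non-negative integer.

1962

First date → JDN 2165865; second date → JDN 2167827.
The interval is |2165865 − 2167827| = 1962 days.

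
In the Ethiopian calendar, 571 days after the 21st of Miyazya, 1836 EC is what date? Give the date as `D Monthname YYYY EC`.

12 Hidar 1838 EC

The starting date is JDN 2394685; 2394685 + 571 = 2395256.
JDN 2395256 corresponds to 12 Hidar 1838 EC.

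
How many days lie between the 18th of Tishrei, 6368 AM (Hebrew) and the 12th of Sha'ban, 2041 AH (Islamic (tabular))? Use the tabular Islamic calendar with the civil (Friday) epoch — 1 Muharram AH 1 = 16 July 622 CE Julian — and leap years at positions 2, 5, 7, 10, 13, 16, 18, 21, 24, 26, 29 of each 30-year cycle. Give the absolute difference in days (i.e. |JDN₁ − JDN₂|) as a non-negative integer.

First date → JDN 2673520; second date → JDN 2671566.
The interval is |2673520 − 2671566| = 1954 days.

1954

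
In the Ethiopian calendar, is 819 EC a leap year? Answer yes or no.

yes

819 mod 4 = 3; in the Ethiopian calendar a year is leap when year mod 4 = 3, so it is a leap year.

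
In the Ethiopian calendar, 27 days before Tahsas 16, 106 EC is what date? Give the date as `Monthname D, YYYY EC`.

Hidar 19, 106 EC

JDN of Tahsas 16, 106 EC = 1762677.
1762677 − 27 = 1762650.
JDN 1762650 in the Ethiopian calendar is Hidar 19, 106 EC.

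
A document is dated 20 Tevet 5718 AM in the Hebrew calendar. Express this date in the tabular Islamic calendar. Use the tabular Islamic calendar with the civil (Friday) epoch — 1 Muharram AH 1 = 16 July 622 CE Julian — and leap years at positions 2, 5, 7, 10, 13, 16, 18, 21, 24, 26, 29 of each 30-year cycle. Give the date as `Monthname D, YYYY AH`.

The source date corresponds to 12 January 1958 in the Gregorian calendar (JDN 2436216).
That day falls on 20 Jumada al-Thani 1377 AH in the tabular Islamic calendar.

Jumada al-Thani 20, 1377 AH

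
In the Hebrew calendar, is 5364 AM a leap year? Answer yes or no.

Hebrew year 5364 is year 6 of its 19-year Metonic cycle; leap years are at positions 3, 6, 8, 11, 14, 17, 19, so it is a leap year (13 months).

yes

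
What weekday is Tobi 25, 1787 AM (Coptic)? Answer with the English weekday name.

This is JDN 2477510 (2 February 2071 Gregorian).
Since JDN mod 7 = 0 (0 = Monday), the day is Monday.

Monday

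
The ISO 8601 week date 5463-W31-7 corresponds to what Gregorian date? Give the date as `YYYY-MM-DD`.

ISO week 1 of 5463 is the week containing the first Thursday of 5463.
Week 31, day 7 (Sunday) lands on 5463-08-02.

5463-08-02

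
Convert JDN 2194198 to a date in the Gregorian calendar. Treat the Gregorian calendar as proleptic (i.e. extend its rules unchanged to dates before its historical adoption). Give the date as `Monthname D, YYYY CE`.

Counting from JDN 2299161 = 15 Oct 1582 gives an offset of -104963 days.

May 29, 1295 CE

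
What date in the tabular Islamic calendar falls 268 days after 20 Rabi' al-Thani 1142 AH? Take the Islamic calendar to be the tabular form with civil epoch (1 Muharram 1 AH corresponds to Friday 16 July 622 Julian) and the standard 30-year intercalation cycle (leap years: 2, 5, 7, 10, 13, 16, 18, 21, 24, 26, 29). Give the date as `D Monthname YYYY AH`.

Counting 268 days forward from JDN 2352880 reaches JDN 2353148, which is 22 Muharram 1143 AH.

22 Muharram 1143 AH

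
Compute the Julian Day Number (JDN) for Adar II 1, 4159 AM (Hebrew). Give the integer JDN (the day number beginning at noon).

1866846

In the proleptic Gregorian calendar the same day is 24 February 399.
JDN 2451545 is 1 January 2000 CE (Gregorian); the target day is −584699 days from there, so JDN = 1866846.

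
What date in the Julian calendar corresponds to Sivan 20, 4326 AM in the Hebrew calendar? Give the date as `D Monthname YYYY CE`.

24 May 566 CE

Julian Day Number of the source date = 1927933.
Converting JDN 1927933 to the Julian calendar gives 24 May 566 CE.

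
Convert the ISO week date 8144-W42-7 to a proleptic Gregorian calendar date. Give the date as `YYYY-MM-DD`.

ISO week 1 of 8144 is the week containing the first Thursday of 8144.
Week 42, day 7 (Sunday) lands on 8144-10-18.

8144-10-18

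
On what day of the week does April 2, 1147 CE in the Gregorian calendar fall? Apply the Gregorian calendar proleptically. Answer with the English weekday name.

Wednesday

2140084 ≡ 2 (mod 7); counting from Monday = 0 gives Wednesday.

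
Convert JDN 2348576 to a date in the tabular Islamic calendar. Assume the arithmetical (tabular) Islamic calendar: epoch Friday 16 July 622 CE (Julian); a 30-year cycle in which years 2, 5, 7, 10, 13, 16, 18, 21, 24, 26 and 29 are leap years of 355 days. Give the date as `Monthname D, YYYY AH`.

Safar 27, 1130 AH

JDN 2348576 is 30 January 1718 in the Gregorian calendar.
In the tabular Islamic calendar that day is Safar 27, 1130 AH.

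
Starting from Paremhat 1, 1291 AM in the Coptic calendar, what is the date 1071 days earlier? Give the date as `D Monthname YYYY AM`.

JDN of Paremhat 1, 1291 AM = 2296382.
2296382 − 1071 = 2295311.
JDN 2295311 in the Coptic calendar is 25 Paremhat 1288 AM.

25 Paremhat 1288 AM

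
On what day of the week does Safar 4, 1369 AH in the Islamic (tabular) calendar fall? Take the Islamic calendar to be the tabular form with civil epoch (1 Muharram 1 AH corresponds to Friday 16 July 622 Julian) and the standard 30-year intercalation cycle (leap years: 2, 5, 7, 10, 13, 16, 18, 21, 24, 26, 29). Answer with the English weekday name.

Equivalently 26 November 1949 Gregorian, JDN 2433247.
JDN 2433247 mod 7 = 5, and JDN 0 was a Monday, so this is a Saturday.

Saturday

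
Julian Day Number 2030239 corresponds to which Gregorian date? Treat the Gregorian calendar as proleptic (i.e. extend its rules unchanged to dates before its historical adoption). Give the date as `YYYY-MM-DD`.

0846-07-03

Counting from JDN 2299161 = 15 Oct 1582 gives an offset of -268922 days.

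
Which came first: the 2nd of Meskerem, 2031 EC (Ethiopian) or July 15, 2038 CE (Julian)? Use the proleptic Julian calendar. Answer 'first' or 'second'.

First date → JDN 2465679; second date → JDN 2465633.
JDN 2465633 < JDN 2465679, so the second date is earlier.

second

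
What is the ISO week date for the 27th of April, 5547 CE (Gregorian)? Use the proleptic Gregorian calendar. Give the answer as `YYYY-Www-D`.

The weekday is Sunday (ISO weekday 7).
That Sunday belongs to ISO week 17 of ISO year 5547.

5547-W17-7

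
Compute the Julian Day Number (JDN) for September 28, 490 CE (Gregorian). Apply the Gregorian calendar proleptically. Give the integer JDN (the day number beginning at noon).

JDN 2400001 is 17 November 1858 CE (Gregorian), MJD 0; the target day is −499701 days from there, so JDN = 1900300.

1900300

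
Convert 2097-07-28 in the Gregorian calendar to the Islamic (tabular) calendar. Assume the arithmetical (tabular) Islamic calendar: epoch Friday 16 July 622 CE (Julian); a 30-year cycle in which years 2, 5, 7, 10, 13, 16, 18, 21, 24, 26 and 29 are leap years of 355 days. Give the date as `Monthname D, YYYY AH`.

Rabi' al-Thani 18, 1521 AH

Julian Day Number of the source date = 2487183.
Converting JDN 2487183 to the tabular Islamic calendar gives 18 Rabi' al-Thani 1521 AH.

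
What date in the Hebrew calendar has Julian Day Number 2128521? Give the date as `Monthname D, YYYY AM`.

Av 6, 4875 AM

The proleptic Gregorian equivalent of JDN 2128521 is 5 August 1115.
In the Hebrew calendar that day is Av 6, 4875 AM.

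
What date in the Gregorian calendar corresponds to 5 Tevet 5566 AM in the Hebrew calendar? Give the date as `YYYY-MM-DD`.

1805-12-26

Both dates share Julian Day Number 2380682; in the Gregorian calendar that is 26 December 1805 CE.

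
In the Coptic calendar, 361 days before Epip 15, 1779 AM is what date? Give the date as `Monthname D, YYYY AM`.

The starting date is JDN 2474758; 2474758 − 361 = 2474397.
JDN 2474397 corresponds to Epip 19, 1778 AM.

Epip 19, 1778 AM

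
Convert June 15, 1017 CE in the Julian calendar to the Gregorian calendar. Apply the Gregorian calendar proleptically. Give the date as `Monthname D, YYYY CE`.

For dates in this range the Gregorian date is 6 days ahead of the Julian.
15 June 1017 Julian + 6 days → 21 June 1017 Gregorian.

June 21, 1017 CE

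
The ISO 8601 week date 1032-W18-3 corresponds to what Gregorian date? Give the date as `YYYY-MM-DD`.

ISO week 1 of 1032 is the week containing the first Thursday of 1032.
Week 18, day 3 (Wednesday) lands on 1032-05-02.

1032-05-02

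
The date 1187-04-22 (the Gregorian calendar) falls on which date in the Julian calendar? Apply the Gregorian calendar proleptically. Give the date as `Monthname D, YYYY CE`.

For dates in this range the Gregorian date is 7 days ahead of the Julian.
22 April 1187 Gregorian − 7 days → 15 April 1187 Julian.

April 15, 1187 CE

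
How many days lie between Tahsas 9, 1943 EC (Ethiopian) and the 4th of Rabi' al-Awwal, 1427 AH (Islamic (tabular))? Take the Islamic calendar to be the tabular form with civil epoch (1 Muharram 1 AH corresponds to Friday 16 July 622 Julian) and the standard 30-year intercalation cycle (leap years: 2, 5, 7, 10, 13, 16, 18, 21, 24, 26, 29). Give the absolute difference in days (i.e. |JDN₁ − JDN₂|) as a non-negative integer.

20195

JDN of the first date = 2433634.
JDN of the second date = 2453829.
|2453829 − 2433634| = 20195.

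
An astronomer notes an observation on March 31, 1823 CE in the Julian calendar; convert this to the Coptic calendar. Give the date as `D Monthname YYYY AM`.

5 Parmouti 1539 AM

The source date corresponds to 12 April 1823 in the Gregorian calendar (JDN 2386998).
That day falls on 5 Parmouti 1539 AM in the Coptic calendar.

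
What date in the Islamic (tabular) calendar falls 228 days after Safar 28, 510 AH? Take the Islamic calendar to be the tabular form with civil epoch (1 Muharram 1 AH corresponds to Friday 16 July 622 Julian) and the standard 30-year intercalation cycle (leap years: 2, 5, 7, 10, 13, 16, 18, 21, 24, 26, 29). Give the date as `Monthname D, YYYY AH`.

Shawwal 20, 510 AH

The starting date is JDN 2128870; 2128870 + 228 = 2129098.
JDN 2129098 corresponds to Shawwal 20, 510 AH.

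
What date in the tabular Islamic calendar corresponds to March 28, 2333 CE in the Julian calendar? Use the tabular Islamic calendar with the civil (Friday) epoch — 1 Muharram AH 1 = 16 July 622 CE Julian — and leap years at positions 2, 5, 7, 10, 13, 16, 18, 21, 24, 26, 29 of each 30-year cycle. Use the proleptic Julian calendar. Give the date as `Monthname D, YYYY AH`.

Julian Day Number of the source date = 2573273.
Converting JDN 2573273 to the tabular Islamic calendar gives 27 Rabi' al-Awwal 1764 AH.

Rabi' al-Awwal 27, 1764 AH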